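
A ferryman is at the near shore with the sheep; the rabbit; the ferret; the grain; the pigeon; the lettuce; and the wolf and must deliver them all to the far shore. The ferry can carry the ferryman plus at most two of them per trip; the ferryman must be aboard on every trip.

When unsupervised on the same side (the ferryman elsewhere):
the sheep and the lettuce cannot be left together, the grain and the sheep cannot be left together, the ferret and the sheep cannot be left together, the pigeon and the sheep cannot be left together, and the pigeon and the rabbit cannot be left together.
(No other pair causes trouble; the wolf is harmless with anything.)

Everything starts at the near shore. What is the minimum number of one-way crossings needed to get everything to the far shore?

Counting alone: the ferryman can take at most 2 across per trip to the far shore, so moving all 7 needs at least 4 loaded trips out, with a return between consecutive ones — at least 7 crossings.
The safety rule pushes this higher. Following every safe sequence of crossings, the most of the 7 that can be at the far shore as the ferry arrives there on crossing 7 is 6 — never all 7.
So no plan with fewer than 9 crossings exists, and this one achieves 9:
1. Ferryman goes to the far shore with the rabbit and the sheep.  [the near shore: the ferret, the grain, the lettuce, the pigeon, the wolf | the far shore: the rabbit, the sheep]
2. Ferryman goes back to the near shore alone.  [the near shore: the ferret, the grain, the lettuce, the pigeon, the wolf | the far shore: the rabbit, the sheep]
3. Ferryman goes to the far shore with the wolf.  [the near shore: the ferret, the grain, the lettuce, the pigeon | the far shore: the rabbit, the sheep, the wolf]
4. Ferryman goes back to the near shore alone.  [the near shore: the ferret, the grain, the lettuce, the pigeon | the far shore: the rabbit, the sheep, the wolf]
5. Ferryman goes to the far shore with the ferret and the grain.  [the near shore: the lettuce, the pigeon | the far shore: the ferret, the grain, the rabbit, the sheep, the wolf]
6. Ferryman goes back to the near shore with the sheep.  [the near shore: the lettuce, the pigeon, the sheep | the far shore: the ferret, the grain, the rabbit, the wolf]
7. Ferryman goes to the far shore with the lettuce and the sheep.  [the near shore: the pigeon | the far shore: the ferret, the grain, the lettuce, the rabbit, the sheep, the wolf]
8. Ferryman goes back to the near shore with the sheep.  [the near shore: the pigeon, the sheep | the far shore: the ferret, the grain, the lettuce, the rabbit, the wolf]
9. Ferryman goes to the far shore with the pigeon and the sheep.  [the near shore: — | the far shore: the ferret, the grain, the lettuce, the pigeon, the rabbit, the sheep, the wolf]

9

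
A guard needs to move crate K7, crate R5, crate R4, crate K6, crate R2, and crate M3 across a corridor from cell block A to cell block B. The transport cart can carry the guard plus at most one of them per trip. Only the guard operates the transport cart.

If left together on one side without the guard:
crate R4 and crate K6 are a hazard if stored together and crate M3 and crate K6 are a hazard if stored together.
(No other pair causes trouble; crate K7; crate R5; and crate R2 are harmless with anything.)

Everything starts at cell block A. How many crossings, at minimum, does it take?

13

Counting alone: the guard can take at most 1 across per trip to cell block B, so moving all 6 needs at least 6 loaded trips out, with a return between consecutive ones — at least 11 crossings.
The safety rule pushes this higher. Following every safe sequence of crossings, the most of the 6 that can be at cell block B as the transport cart arrives there on crossing 11 is 5 — never all 6.
So no plan with fewer than 13 crossings exists, and this one achieves 13:
1. Guard goes to cell block B with crate K6.  [cell block A: crate K7, crate M3, crate R2, crate R4, crate R5 | cell block B: crate K6]
2. Guard goes back to cell block A alone.  [cell block A: crate K7, crate M3, crate R2, crate R4, crate R5 | cell block B: crate K6]
3. Guard goes to cell block B with crate K7.  [cell block A: crate M3, crate R2, crate R4, crate R5 | cell block B: crate K6, crate K7]
4. Guard goes back to cell block A alone.  [cell block A: crate M3, crate R2, crate R4, crate R5 | cell block B: crate K6, crate K7]
5. Guard goes to cell block B with crate R5.  [cell block A: crate M3, crate R2, crate R4 | cell block B: crate K6, crate K7, crate R5]
6. Guard goes back to cell block A alone.  [cell block A: crate M3, crate R2, crate R4 | cell block B: crate K6, crate K7, crate R5]
7. Guard goes to cell block B with crate R4.  [cell block A: crate M3, crate R2 | cell block B: crate K6, crate K7, crate R4, crate R5]
8. Guard goes back to cell block A with crate K6.  [cell block A: crate K6, crate M3, crate R2 | cell block B: crate K7, crate R4, crate R5]
9. Guard goes to cell block B with crate M3.  [cell block A: crate K6, crate R2 | cell block B: crate K7, crate M3, crate R4, crate R5]
10. Guard goes back to cell block A alone.  [cell block A: crate K6, crate R2 | cell block B: crate K7, crate M3, crate R4, crate R5]
11. Guard goes to cell block B with crate R2.  [cell block A: crate K6 | cell block B: crate K7, crate M3, crate R2, crate R4, crate R5]
12. Guard goes back to cell block A alone.  [cell block A: crate K6 | cell block B: crate K7, crate M3, crate R2, crate R4, crate R5]
13. Guard goes to cell block B with crate K6.  [cell block A: — | cell block B: crate K6, crate K7, crate M3, crate R2, crate R4, crate R5]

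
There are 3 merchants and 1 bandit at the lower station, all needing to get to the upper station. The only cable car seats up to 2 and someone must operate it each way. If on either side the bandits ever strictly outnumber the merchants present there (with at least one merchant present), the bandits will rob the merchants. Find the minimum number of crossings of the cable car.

Counting alone: each trip to the upper station takes at most 2 across and each return brings at least 1 back, so after t trips out (and t−1 returns) at most 2t − (t−1) of the 4 are across; that first reaches 4 at t = 3, so at least 5 crossings are needed.
The plan below uses exactly 5 crossings, so it is optimal:
1. 1 merchant and 1 bandit → the upper station.  (the lower station: 2M 0B; the upper station: 1M 1B)
2. 1 bandit ← the lower station.  (the lower station: 2M 1B; the upper station: 1M 0B)
3. 1 merchant and 1 bandit → the upper station.  (the lower station: 1M 0B; the upper station: 2M 1B)
4. 1 bandit ← the lower station.  (the lower station: 1M 1B; the upper station: 2M 0B)
5. 1 merchant and 1 bandit → the upper station.  (the lower station: 0M 0B; the upper station: 3M 1B)

5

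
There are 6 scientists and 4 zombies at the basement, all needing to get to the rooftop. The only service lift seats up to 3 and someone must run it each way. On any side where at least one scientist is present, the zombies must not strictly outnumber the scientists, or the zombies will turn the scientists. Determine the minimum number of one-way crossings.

9

Counting alone: each trip to the rooftop takes at most 3 across and each return brings at least 1 back, so after t trips out (and t−1 returns) at most 3t − (t−1) of the 10 are across; that first reaches 10 at t = 5, so at least 9 crossings are needed.
The plan below uses exactly 9 crossings, so it is optimal:
1. 2 zombies → the rooftop.  (the basement: 6S 2Z; the rooftop: 0S 2Z)
2. 1 zombie ← the basement.  (the basement: 6S 3Z; the rooftop: 0S 1Z)
3. 3 zombies → the rooftop.  (the basement: 6S 0Z; the rooftop: 0S 4Z)
4. 1 zombie ← the basement.  (the basement: 6S 1Z; the rooftop: 0S 3Z)
5. 3 scientists → the rooftop.  (the basement: 3S 1Z; the rooftop: 3S 3Z)
6. 1 zombie ← the basement.  (the basement: 3S 2Z; the rooftop: 3S 2Z)
7. 1 scientist and 2 zombies → the rooftop.  (the basement: 2S 0Z; the rooftop: 4S 4Z)
8. 1 zombie ← the basement.  (the basement: 2S 1Z; the rooftop: 4S 3Z)
9. 2 scientists and 1 zombie → the rooftop.  (the basement: 0S 0Z; the rooftop: 6S 4Z)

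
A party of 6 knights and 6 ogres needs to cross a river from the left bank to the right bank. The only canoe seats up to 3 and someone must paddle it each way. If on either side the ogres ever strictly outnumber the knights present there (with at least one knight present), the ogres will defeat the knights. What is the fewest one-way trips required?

impossible

Following every safe sequence of crossings from the start, the most of the 12 that can be at the right bank as the canoe arrives there on crossings 1, 3, 5 is 3, 5, 6 respectively; the best ever achieved is 6 of 12.
From crossing 7 on, no configuration arises that was not already reachable earlier: only 17 distinct safe configurations (who is on which side, and where the canoe is) can ever be reached, none of them has everyone across, and every continuation just revisits them. They are: 0 knights + 0 ogres across (canoe back at the start); 0 knights + 1 ogre across (canoe there); 0 knights + 1 ogre across (canoe back at the start); 0 knights + 2 ogres across (canoe there); 0 knights + 2 ogres across (canoe back at the start); 0 knights + 3 ogres across (canoe there); 0 knights + 3 ogres across (canoe back at the start); 0 knights + 4 ogres across (canoe there); 0 knights + 4 ogres across (canoe back at the start); 0 knights + 5 ogres across (canoe there); 0 knights + 5 ogres across (canoe back at the start); 0 knights + 6 ogres across (canoe there); 1 knight + 1 ogre across (canoe there); 1 knight + 1 ogre across (canoe back at the start); 2 knights + 2 ogres across (canoe there); 2 knights + 2 ogres across (canoe back at the start); 3 knights + 3 ogres across (canoe there). So no valid plan exists.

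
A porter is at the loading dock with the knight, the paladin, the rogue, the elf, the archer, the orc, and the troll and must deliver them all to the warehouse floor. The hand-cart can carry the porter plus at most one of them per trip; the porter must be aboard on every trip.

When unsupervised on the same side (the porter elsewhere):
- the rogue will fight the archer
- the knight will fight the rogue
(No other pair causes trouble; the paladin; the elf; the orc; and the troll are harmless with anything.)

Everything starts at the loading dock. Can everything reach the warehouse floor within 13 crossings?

No

Counting alone: the porter can take at most 1 across per trip to the warehouse floor, so moving all 7 needs at least 7 loaded trips out, with a return between consecutive ones — at least 13 crossings.
The safety rule pushes this higher. Following every safe sequence of crossings, the most of the 7 that can be at the warehouse floor as the hand-cart arrives there on crossing 13 is 6 — never all 7.
So the move cannot be finished within 13 crossings. (The shortest complete plan takes 15:)
1. Porter goes to the warehouse floor with the rogue.  [the loading dock: the archer, the elf, the knight, the orc, the paladin, the troll | the warehouse floor: the rogue]
2. Porter goes back to the loading dock alone.  [the loading dock: the archer, the elf, the knight, the orc, the paladin, the troll | the warehouse floor: the rogue]
3. Porter goes to the warehouse floor with the knight.  [the loading dock: the archer, the elf, the orc, the paladin, the troll | the warehouse floor: the knight, the rogue]
4. Porter goes back to the loading dock with the rogue.  [the loading dock: the archer, the elf, the orc, the paladin, the rogue, the troll | the warehouse floor: the knight]
5. Porter goes to the warehouse floor with the archer.  [the loading dock: the elf, the orc, the paladin, the rogue, the troll | the warehouse floor: the archer, the knight]
6. Porter goes back to the loading dock alone.  [the loading dock: the elf, the orc, the paladin, the rogue, the troll | the warehouse floor: the archer, the knight]
7. Porter goes to the warehouse floor with the paladin.  [the loading dock: the elf, the orc, the rogue, the troll | the warehouse floor: the archer, the knight, the paladin]
8. Porter goes back to the loading dock alone.  [the loading dock: the elf, the orc, the rogue, the troll | the warehouse floor: the archer, the knight, the paladin]
9. Porter goes to the warehouse floor with the elf.  [the loading dock: the orc, the rogue, the troll | the warehouse floor: the archer, the elf, the knight, the paladin]
10. Porter goes back to the loading dock alone.  [the loading dock: the orc, the rogue, the troll | the warehouse floor: the archer, the elf, the knight, the paladin]
11. Porter goes to the warehouse floor with the orc.  [the loading dock: the rogue, the troll | the warehouse floor: the archer, the elf, the knight, the orc, the paladin]
12. Porter goes back to the loading dock alone.  [the loading dock: the rogue, the troll | the warehouse floor: the archer, the elf, the knight, the orc, the paladin]
13. Porter goes to the warehouse floor with the troll.  [the loading dock: the rogue | the warehouse floor: the archer, the elf, the knight, the orc, the paladin, the troll]
14. Porter goes back to the loading dock alone.  [the loading dock: the rogue | the warehouse floor: the archer, the elf, the knight, the orc, the paladin, the troll]
15. Porter goes to the warehouse floor with the rogue.  [the loading dock: — | the warehouse floor: the archer, the elf, the knight, the orc, the paladin, the rogue, the troll]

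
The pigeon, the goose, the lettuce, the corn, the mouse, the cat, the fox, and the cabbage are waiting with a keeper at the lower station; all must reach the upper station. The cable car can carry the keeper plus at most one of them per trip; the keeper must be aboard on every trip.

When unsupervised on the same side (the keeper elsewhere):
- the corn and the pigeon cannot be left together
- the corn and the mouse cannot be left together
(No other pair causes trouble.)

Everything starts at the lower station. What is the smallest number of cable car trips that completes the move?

17

Counting alone: the keeper can take at most 1 across per trip to the upper station, so moving all 8 needs at least 8 loaded trips out, with a return between consecutive ones — at least 15 crossings.
The safety rule pushes this higher. Following every safe sequence of crossings, the most of the 8 that can be at the upper station as the cable car arrives there on crossing 15 is 7 — never all 8.
So no plan with fewer than 17 crossings exists, and this one achieves 17:
1. Keeper goes to the upper station with the corn.  [the lower station: the cabbage, the cat, the fox, the goose, the lettuce, the mouse, the pigeon | the upper station: the corn]
2. Keeper goes back to the lower station alone.  [the lower station: the cabbage, the cat, the fox, the goose, the lettuce, the mouse, the pigeon | the upper station: the corn]
3. Keeper goes to the upper station with the pigeon.  [the lower station: the cabbage, the cat, the fox, the goose, the lettuce, the mouse | the upper station: the corn, the pigeon]
4. Keeper goes back to the lower station with the corn.  [the lower station: the cabbage, the cat, the corn, the fox, the goose, the lettuce, the mouse | the upper station: the pigeon]
5. Keeper goes to the upper station with the mouse.  [the lower station: the cabbage, the cat, the corn, the fox, the goose, the lettuce | the upper station: the mouse, the pigeon]
6. Keeper goes back to the lower station alone.  [the lower station: the cabbage, the cat, the corn, the fox, the goose, the lettuce | the upper station: the mouse, the pigeon]
7. Keeper goes to the upper station with the goose.  [the lower station: the cabbage, the cat, the corn, the fox, the lettuce | the upper station: the goose, the mouse, the pigeon]
8. Keeper goes back to the lower station alone.  [the lower station: the cabbage, the cat, the corn, the fox, the lettuce | the upper station: the goose, the mouse, the pigeon]
9. Keeper goes to the upper station with the lettuce.  [the lower station: the cabbage, the cat, the corn, the fox | the upper station: the goose, the lettuce, the mouse, the pigeon]
10. Keeper goes back to the lower station alone.  [the lower station: the cabbage, the cat, the corn, the fox | the upper station: the goose, the lettuce, the mouse, the pigeon]
11. Keeper goes to the upper station with the cat.  [the lower station: the cabbage, the corn, the fox | the upper station: the cat, the goose, the lettuce, the mouse, the pigeon]
12. Keeper goes back to the lower station alone.  [the lower station: the cabbage, the corn, the fox | the upper station: the cat, the goose, the lettuce, the mouse, the pigeon]
13. Keeper goes to the upper station with the fox.  [the lower station: the cabbage, the corn | the upper station: the cat, the fox, the goose, the lettuce, the mouse, the pigeon]
14. Keeper goes back to the lower station alone.  [the lower station: the cabbage, the corn | the upper station: the cat, the fox, the goose, the lettuce, the mouse, the pigeon]
15. Keeper goes to the upper station with the cabbage.  [the lower station: the corn | the upper station: the cabbage, the cat, the fox, the goose, the lettuce, the mouse, the pigeon]
16. Keeper goes back to the lower station alone.  [the lower station: the corn | the upper station: the cabbage, the cat, the fox, the goose, the lettuce, the mouse, the pigeon]
17. Keeper goes to the upper station with the corn.  [the lower station: — | the upper station: the cabbage, the cat, the corn, the fox, the goose, the lettuce, the mouse, the pigeon]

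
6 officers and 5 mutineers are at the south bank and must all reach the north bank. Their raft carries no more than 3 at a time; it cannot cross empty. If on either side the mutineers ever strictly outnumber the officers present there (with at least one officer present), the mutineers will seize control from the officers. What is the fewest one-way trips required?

Counting alone: each trip to the north bank takes at most 3 across and each return brings at least 1 back, so after t trips out (and t−1 returns) at most 3t − (t−1) of the 11 are across; that first reaches 11 at t = 5, so at least 9 crossings are needed.
The plan below uses exactly 9 crossings, so it is optimal:
1. 3 mutineers → the north bank.  (the south bank: 6O 2M; the north bank: 0O 3M)
2. 1 mutineer ← the south bank.  (the south bank: 6O 3M; the north bank: 0O 2M)
3. 3 officers → the north bank.  (the south bank: 3O 3M; the north bank: 3O 2M)
4. 1 officer ← the south bank.  (the south bank: 4O 3M; the north bank: 2O 2M)
5. 2 officers and 1 mutineer → the north bank.  (the south bank: 2O 2M; the north bank: 4O 3M)
6. 1 officer ← the south bank.  (the south bank: 3O 2M; the north bank: 3O 3M)
7. 2 officers and 1 mutineer → the north bank.  (the south bank: 1O 1M; the north bank: 5O 4M)
8. 1 officer ← the south bank.  (the south bank: 2O 1M; the north bank: 4O 4M)
9. 2 officers and 1 mutineer → the north bank.  (the south bank: 0O 0M; the north bank: 6O 5M)

9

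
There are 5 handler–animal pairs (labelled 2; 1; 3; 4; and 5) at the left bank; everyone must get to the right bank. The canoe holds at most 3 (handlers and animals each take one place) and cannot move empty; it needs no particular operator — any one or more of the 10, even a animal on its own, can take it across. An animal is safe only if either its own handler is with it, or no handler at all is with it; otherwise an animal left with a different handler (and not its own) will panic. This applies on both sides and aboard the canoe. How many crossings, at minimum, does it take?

Counting alone: each trip to the right bank takes at most 3 across and each return brings at least 1 back, so after t trips out (and t−1 returns) at most 3t − (t−1) of the 10 are across; that first reaches 10 at t = 5, so at least 9 crossings are needed.
The safety rule pushes this higher. Following every safe sequence of crossings, the most of the 10 that can be at the right bank as the canoe arrives there on crossing 9 is 9 — never all 10.
So no plan with fewer than 11 crossings exists, and this one achieves 11:
1. animal 2 and handler 2 cross → the right bank.
2. handler 2 crosses ← the left bank.
3. animal 1, animal 3, and animal 4 cross → the right bank.
4. animal 2 crosses ← the left bank.
5. handler 1, handler 3, and handler 4 cross → the right bank.
6. animal 1 and handler 1 cross ← the left bank.
7. handler 1, handler 2, and handler 5 cross → the right bank.
8. animal 3 crosses ← the left bank.
9. animal 1 and animal 2 cross → the right bank.
10. animal 2 crosses ← the left bank.
11. animal 2, animal 3, and animal 5 cross → the right bank.

11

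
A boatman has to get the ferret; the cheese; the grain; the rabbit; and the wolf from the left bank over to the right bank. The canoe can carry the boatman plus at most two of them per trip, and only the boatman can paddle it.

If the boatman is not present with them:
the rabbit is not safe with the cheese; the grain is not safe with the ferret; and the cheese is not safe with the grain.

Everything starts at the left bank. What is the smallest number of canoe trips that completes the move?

5

Counting alone: the boatman can take at most 2 across per trip to the right bank, so moving all 5 needs at least 3 loaded trips out, with a return between consecutive ones — at least 5 crossings.
The plan below uses exactly 5 crossings, so it is optimal:
1. Boatman goes to the right bank with the cheese and the ferret.  [the left bank: the grain, the rabbit, the wolf | the right bank: the cheese, the ferret]
2. Boatman goes back to the left bank alone.  [the left bank: the grain, the rabbit, the wolf | the right bank: the cheese, the ferret]
3. Boatman goes to the right bank with the wolf.  [the left bank: the grain, the rabbit | the right bank: the cheese, the ferret, the wolf]
4. Boatman goes back to the left bank alone.  [the left bank: the grain, the rabbit | the right bank: the cheese, the ferret, the wolf]
5. Boatman goes to the right bank with the grain and the rabbit.  [the left bank: — | the right bank: the cheese, the ferret, the grain, the rabbit, the wolf]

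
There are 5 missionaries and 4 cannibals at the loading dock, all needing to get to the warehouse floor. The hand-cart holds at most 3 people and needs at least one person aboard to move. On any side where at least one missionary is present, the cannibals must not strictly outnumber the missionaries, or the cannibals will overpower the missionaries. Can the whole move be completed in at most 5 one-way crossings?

Counting alone: each trip to the warehouse floor takes at most 3 across and each return brings at least 1 back, so after t trips out (and t−1 returns) at most 3t − (t−1) of the 9 are across; that first reaches 9 at t = 4, so at least 7 crossings are needed.
Since 5 < 7, 5 crossings cannot be enough. (The shortest complete plan in fact takes 7:)
1. 3 cannibals → the warehouse floor.  (the loading dock: 5M 1C; the warehouse floor: 0M 3C)
2. 1 cannibal ← the loading dock.  (the loading dock: 5M 2C; the warehouse floor: 0M 2C)
3. 3 missionaries → the warehouse floor.  (the loading dock: 2M 2C; the warehouse floor: 3M 2C)
4. 1 missionary ← the loading dock.  (the loading dock: 3M 2C; the warehouse floor: 2M 2C)
5. 2 missionaries and 1 cannibal → the warehouse floor.  (the loading dock: 1M 1C; the warehouse floor: 4M 3C)
6. 1 missionary ← the loading dock.  (the loading dock: 2M 1C; the warehouse floor: 3M 3C)
7. 2 missionaries and 1 cannibal → the warehouse floor.  (the loading dock: 0M 0C; the warehouse floor: 5M 4C)

No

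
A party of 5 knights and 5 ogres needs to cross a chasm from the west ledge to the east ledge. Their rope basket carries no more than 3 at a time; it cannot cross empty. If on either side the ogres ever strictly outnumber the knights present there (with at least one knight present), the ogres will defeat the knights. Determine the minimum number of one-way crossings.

11

Counting alone: each trip to the east ledge takes at most 3 across and each return brings at least 1 back, so after t trips out (and t−1 returns) at most 3t − (t−1) of the 10 are across; that first reaches 10 at t = 5, so at least 9 crossings are needed.
The safety rule pushes this higher. Following every safe sequence of crossings, the most of the 10 that can be at the east ledge as the rope basket arrives there on crossing 9 is 9 — never all 10.
So no plan with fewer than 11 crossings exists, and this one achieves 11:
1. 2 ogres → the east ledge.  (the west ledge: 5K 3O; the east ledge: 0K 2O)
2. 1 ogre ← the west ledge.  (the west ledge: 5K 4O; the east ledge: 0K 1O)
3. 3 ogres → the east ledge.  (the west ledge: 5K 1O; the east ledge: 0K 4O)
4. 1 ogre ← the west ledge.  (the west ledge: 5K 2O; the east ledge: 0K 3O)
5. 3 knights → the east ledge.  (the west ledge: 2K 2O; the east ledge: 3K 3O)
6. 1 knight and 1 ogre ← the west ledge.  (the west ledge: 3K 3O; the east ledge: 2K 2O)
7. 3 knights → the east ledge.  (the west ledge: 0K 3O; the east ledge: 5K 2O)
8. 1 ogre ← the west ledge.  (the west ledge: 0K 4O; the east ledge: 5K 1O)
9. 2 ogres → the east ledge.  (the west ledge: 0K 2O; the east ledge: 5K 3O)
10. 1 ogre ← the west ledge.  (the west ledge: 0K 3O; the east ledge: 5K 2O)
11. 3 ogres → the east ledge.  (the west ledge: 0K 0O; the east ledge: 5K 5O)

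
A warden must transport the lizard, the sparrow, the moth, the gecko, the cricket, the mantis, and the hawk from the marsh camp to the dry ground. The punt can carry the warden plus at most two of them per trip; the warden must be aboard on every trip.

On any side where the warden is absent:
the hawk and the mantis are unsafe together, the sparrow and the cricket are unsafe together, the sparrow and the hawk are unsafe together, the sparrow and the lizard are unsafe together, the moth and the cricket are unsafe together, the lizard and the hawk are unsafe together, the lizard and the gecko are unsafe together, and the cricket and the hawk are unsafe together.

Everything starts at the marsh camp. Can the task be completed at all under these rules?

No

Whatever the first load, the items left behind include a forbidden pair without the warden. No opening move is safe, so no plan exists.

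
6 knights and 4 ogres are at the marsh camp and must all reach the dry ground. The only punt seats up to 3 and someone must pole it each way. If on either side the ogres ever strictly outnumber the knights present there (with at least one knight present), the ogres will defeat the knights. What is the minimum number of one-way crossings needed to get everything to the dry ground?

Counting alone: each trip to the dry ground takes at most 3 across and each return brings at least 1 back, so after t trips out (and t−1 returns) at most 3t − (t−1) of the 10 are across; that first reaches 10 at t = 5, so at least 9 crossings are needed.
The plan below uses exactly 9 crossings, so it is optimal:
1. 2 ogres → the dry ground.  (the marsh camp: 6K 2O; the dry ground: 0K 2O)
2. 1 ogre ← the marsh camp.  (the marsh camp: 6K 3O; the dry ground: 0K 1O)
3. 3 ogres → the dry ground.  (the marsh camp: 6K 0O; the dry ground: 0K 4O)
4. 1 ogre ← the marsh camp.  (the marsh camp: 6K 1O; the dry ground: 0K 3O)
5. 3 knights → the dry ground.  (the marsh camp: 3K 1O; the dry ground: 3K 3O)
6. 1 ogre ← the marsh camp.  (the marsh camp: 3K 2O; the dry ground: 3K 2O)
7. 1 knight and 2 ogres → the dry ground.  (the marsh camp: 2K 0O; the dry ground: 4K 4O)
8. 1 ogre ← the marsh camp.  (the marsh camp: 2K 1O; the dry ground: 4K 3O)
9. 2 knights and 1 ogre → the dry ground.  (the marsh camp: 0K 0O; the dry ground: 6K 4O)

9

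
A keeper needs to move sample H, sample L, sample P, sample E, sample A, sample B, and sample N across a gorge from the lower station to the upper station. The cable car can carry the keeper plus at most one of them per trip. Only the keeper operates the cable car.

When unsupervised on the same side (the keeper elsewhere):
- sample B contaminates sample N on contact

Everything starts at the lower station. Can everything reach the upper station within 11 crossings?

Counting alone: the keeper can take at most 1 across per trip to the upper station, so moving all 7 needs at least 7 loaded trips out, with a return between consecutive ones — at least 13 crossings.
Since 11 < 13, 11 crossings cannot be enough. (The shortest complete plan in fact takes 13:)
1. Keeper goes to the upper station with sample B.
2. Keeper goes back to the lower station alone.
3. Keeper goes to the upper station with sample H.
4. Keeper goes back to the lower station alone.
5. Keeper goes to the upper station with sample L.
6. Keeper goes back to the lower station alone.
7. Keeper goes to the upper station with sample P.
8. Keeper goes back to the lower station alone.
9. Keeper goes to the upper station with sample E.
10. Keeper goes back to the lower station alone.
11. Keeper goes to the upper station with sample A.
12. Keeper goes back to the lower station alone.
13. Keeper goes to the upper station with sample N.

No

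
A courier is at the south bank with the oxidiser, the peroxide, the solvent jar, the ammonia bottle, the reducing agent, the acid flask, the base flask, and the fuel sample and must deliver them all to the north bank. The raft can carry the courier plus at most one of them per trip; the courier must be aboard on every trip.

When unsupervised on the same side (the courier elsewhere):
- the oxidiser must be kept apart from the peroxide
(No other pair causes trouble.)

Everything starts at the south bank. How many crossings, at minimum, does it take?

Counting alone: the courier can take at most 1 across per trip to the north bank, so moving all 8 needs at least 8 loaded trips out, with a return between consecutive ones — at least 15 crossings.
The plan below uses exactly 15 crossings, so it is optimal:
1. Courier goes to the north bank with the oxidiser.  [the south bank: the acid flask, the ammonia bottle, the base flask, the fuel sample, the peroxide, the reducing agent, the solvent jar | the north bank: the oxidiser]
2. Courier goes back to the south bank alone.  [the south bank: the acid flask, the ammonia bottle, the base flask, the fuel sample, the peroxide, the reducing agent, the solvent jar | the north bank: the oxidiser]
3. Courier goes to the north bank with the solvent jar.  [the south bank: the acid flask, the ammonia bottle, the base flask, the fuel sample, the peroxide, the reducing agent | the north bank: the oxidiser, the solvent jar]
4. Courier goes back to the south bank alone.  [the south bank: the acid flask, the ammonia bottle, the base flask, the fuel sample, the peroxide, the reducing agent | the north bank: the oxidiser, the solvent jar]
5. Courier goes to the north bank with the ammonia bottle.  [the south bank: the acid flask, the base flask, the fuel sample, the peroxide, the reducing agent | the north bank: the ammonia bottle, the oxidiser, the solvent jar]
6. Courier goes back to the south bank alone.  [the south bank: the acid flask, the base flask, the fuel sample, the peroxide, the reducing agent | the north bank: the ammonia bottle, the oxidiser, the solvent jar]
7. Courier goes to the north bank with the reducing agent.  [the south bank: the acid flask, the base flask, the fuel sample, the peroxide | the north bank: the ammonia bottle, the oxidiser, the reducing agent, the solvent jar]
8. Courier goes back to the south bank alone.  [the south bank: the acid flask, the base flask, the fuel sample, the peroxide | the north bank: the ammonia bottle, the oxidiser, the reducing agent, the solvent jar]
9. Courier goes to the north bank with the acid flask.  [the south bank: the base flask, the fuel sample, the peroxide | the north bank: the acid flask, the ammonia bottle, the oxidiser, the reducing agent, the solvent jar]
10. Courier goes back to the south bank alone.  [the south bank: the base flask, the fuel sample, the peroxide | the north bank: the acid flask, the ammonia bottle, the oxidiser, the reducing agent, the solvent jar]
11. Courier goes to the north bank with the base flask.  [the south bank: the fuel sample, the peroxide | the north bank: the acid flask, the ammonia bottle, the base flask, the oxidiser, the reducing agent, the solvent jar]
12. Courier goes back to the south bank alone.  [the south bank: the fuel sample, the peroxide | the north bank: the acid flask, the ammonia bottle, the base flask, the oxidiser, the reducing agent, the solvent jar]
13. Courier goes to the north bank with the fuel sample.  [the south bank: the peroxide | the north bank: the acid flask, the ammonia bottle, the base flask, the fuel sample, the oxidiser, the reducing agent, the solvent jar]
14. Courier goes back to the south bank alone.  [the south bank: the peroxide | the north bank: the acid flask, the ammonia bottle, the base flask, the fuel sample, the oxidiser, the reducing agent, the solvent jar]
15. Courier goes to the north bank with the peroxide.  [the south bank: — | the north bank: the acid flask, the ammonia bottle, the base flask, the fuel sample, the oxidiser, the peroxide, the reducing agent, the solvent jar]

15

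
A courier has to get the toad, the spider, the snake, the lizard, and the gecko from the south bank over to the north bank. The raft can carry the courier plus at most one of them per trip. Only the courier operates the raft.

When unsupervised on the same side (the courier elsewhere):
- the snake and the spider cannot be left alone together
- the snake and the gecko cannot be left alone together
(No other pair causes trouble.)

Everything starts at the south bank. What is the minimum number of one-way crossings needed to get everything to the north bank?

Counting alone: the courier can take at most 1 across per trip to the north bank, so moving all 5 needs at least 5 loaded trips out, with a return between consecutive ones — at least 9 crossings.
The safety rule pushes this higher. Following every safe sequence of crossings, the most of the 5 that can be at the north bank as the raft arrives there on crossing 9 is 4 — never all 5.
So no plan with fewer than 11 crossings exists, and this one achieves 11:
1. Courier goes to the north bank with the snake.  [the south bank: the gecko, the lizard, the spider, the toad | the north bank: the snake]
2. Courier goes back to the south bank alone.  [the south bank: the gecko, the lizard, the spider, the toad | the north bank: the snake]
3. Courier goes to the north bank with the toad.  [the south bank: the gecko, the lizard, the spider | the north bank: the snake, the toad]
4. Courier goes back to the south bank alone.  [the south bank: the gecko, the lizard, the spider | the north bank: the snake, the toad]
5. Courier goes to the north bank with the spider.  [the south bank: the gecko, the lizard | the north bank: the snake, the spider, the toad]
6. Courier goes back to the south bank with the snake.  [the south bank: the gecko, the lizard, the snake | the north bank: the spider, the toad]
7. Courier goes to the north bank with the gecko.  [the south bank: the lizard, the snake | the north bank: the gecko, the spider, the toad]
8. Courier goes back to the south bank alone.  [the south bank: the lizard, the snake | the north bank: the gecko, the spider, the toad]
9. Courier goes to the north bank with the lizard.  [the south bank: the snake | the north bank: the gecko, the lizard, the spider, the toad]
10. Courier goes back to the south bank alone.  [the south bank: the snake | the north bank: the gecko, the lizard, the spider, the toad]
11. Courier goes to the north bank with the snake.  [the south bank: — | the north bank: the gecko, the lizard, the snake, the spider, the toad]

11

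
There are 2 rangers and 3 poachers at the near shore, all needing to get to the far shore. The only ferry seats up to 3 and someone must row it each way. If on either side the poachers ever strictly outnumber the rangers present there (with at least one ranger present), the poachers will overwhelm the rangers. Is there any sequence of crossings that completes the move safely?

The poachers already outnumber the rangers at the near shore before anyone moves, so the starting position itself is disallowed.

No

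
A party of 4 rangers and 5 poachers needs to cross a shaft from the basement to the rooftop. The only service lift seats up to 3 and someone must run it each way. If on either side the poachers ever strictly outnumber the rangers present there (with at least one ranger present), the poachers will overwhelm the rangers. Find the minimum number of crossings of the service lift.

impossible

The poachers already outnumber the rangers at the basement before anyone moves, so the starting position itself is disallowed.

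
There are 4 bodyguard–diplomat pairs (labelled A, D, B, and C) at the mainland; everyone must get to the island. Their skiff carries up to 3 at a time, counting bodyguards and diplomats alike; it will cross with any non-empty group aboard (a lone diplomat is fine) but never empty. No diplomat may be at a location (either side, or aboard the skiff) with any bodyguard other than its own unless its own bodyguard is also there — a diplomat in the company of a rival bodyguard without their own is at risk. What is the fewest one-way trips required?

Counting alone: each trip to the island takes at most 3 across and each return brings at least 1 back, so after t trips out (and t−1 returns) at most 3t − (t−1) of the 8 are across; that first reaches 8 at t = 4, so at least 7 crossings are needed.
The safety rule pushes this higher. Following every safe sequence of crossings, the most of the 8 that can be at the island as the skiff arrives there on crossing 7 is 7 — never all 8.
So no plan with fewer than 9 crossings exists, and this one achieves 9:
1. bodyguard A and diplomat A cross → the island.
2. bodyguard A crosses ← the mainland.
3. bodyguard A, bodyguard D, and diplomat D cross → the island.
4. bodyguard A and diplomat A cross ← the mainland.
5. bodyguard A, bodyguard B, and bodyguard C cross → the island.
6. diplomat D crosses ← the mainland.
7. diplomat A and diplomat D cross → the island.
8. diplomat A crosses ← the mainland.
9. diplomat A, diplomat B, and diplomat C cross → the island.

9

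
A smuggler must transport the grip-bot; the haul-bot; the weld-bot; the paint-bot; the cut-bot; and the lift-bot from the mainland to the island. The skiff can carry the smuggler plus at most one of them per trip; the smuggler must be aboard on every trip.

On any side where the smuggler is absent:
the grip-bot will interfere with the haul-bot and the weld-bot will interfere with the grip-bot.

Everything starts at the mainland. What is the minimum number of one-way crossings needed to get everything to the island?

13

Counting alone: the smuggler can take at most 1 across per trip to the island, so moving all 6 needs at least 6 loaded trips out, with a return between consecutive ones — at least 11 crossings.
The safety rule pushes this higher. Following every safe sequence of crossings, the most of the 6 that can be at the island as the skiff arrives there on crossing 11 is 5 — never all 6.
So no plan with fewer than 13 crossings exists, and this one achieves 13:
1. Smuggler goes to the island with the grip-bot.  [the mainland: the cut-bot, the haul-bot, the lift-bot, the paint-bot, the weld-bot | the island: the grip-bot]
2. Smuggler goes back to the mainland alone.  [the mainland: the cut-bot, the haul-bot, the lift-bot, the paint-bot, the weld-bot | the island: the grip-bot]
3. Smuggler goes to the island with the haul-bot.  [the mainland: the cut-bot, the lift-bot, the paint-bot, the weld-bot | the island: the grip-bot, the haul-bot]
4. Smuggler goes back to the mainland with the grip-bot.  [the mainland: the cut-bot, the grip-bot, the lift-bot, the paint-bot, the weld-bot | the island: the haul-bot]
5. Smuggler goes to the island with the weld-bot.  [the mainland: the cut-bot, the grip-bot, the lift-bot, the paint-bot | the island: the haul-bot, the weld-bot]
6. Smuggler goes back to the mainland alone.  [the mainland: the cut-bot, the grip-bot, the lift-bot, the paint-bot | the island: the haul-bot, the weld-bot]
7. Smuggler goes to the island with the paint-bot.  [the mainland: the cut-bot, the grip-bot, the lift-bot | the island: the haul-bot, the paint-bot, the weld-bot]
8. Smuggler goes back to the mainland alone.  [the mainland: the cut-bot, the grip-bot, the lift-bot | the island: the haul-bot, the paint-bot, the weld-bot]
9. Smuggler goes to the island with the cut-bot.  [the mainland: the grip-bot, the lift-bot | the island: the cut-bot, the haul-bot, the paint-bot, the weld-bot]
10. Smuggler goes back to the mainland alone.  [the mainland: the grip-bot, the lift-bot | the island: the cut-bot, the haul-bot, the paint-bot, the weld-bot]
11. Smuggler goes to the island with the lift-bot.  [the mainland: the grip-bot | the island: the cut-bot, the haul-bot, the lift-bot, the paint-bot, the weld-bot]
12. Smuggler goes back to the mainland alone.  [the mainland: the grip-bot | the island: the cut-bot, the haul-bot, the lift-bot, the paint-bot, the weld-bot]
13. Smuggler goes to the island with the grip-bot.  [the mainland: — | the island: the cut-bot, the grip-bot, the haul-bot, the lift-bot, the paint-bot, the weld-bot]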